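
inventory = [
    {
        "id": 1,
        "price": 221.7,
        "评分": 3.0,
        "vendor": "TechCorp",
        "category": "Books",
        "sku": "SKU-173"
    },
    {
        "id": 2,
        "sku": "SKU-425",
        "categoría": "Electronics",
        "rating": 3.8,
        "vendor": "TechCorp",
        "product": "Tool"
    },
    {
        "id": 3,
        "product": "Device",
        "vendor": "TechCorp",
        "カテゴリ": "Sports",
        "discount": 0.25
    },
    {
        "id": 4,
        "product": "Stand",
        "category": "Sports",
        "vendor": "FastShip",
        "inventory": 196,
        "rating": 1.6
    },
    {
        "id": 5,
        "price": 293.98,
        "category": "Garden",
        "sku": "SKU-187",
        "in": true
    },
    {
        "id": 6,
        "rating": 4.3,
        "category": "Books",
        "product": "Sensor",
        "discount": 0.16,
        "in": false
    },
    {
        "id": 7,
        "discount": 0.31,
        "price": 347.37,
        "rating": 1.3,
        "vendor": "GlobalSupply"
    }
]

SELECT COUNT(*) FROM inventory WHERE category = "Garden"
1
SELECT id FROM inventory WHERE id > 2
[3, 4, 5, 6, 7]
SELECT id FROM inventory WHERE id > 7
[]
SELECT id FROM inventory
[1, 2, 3, 4, 5, 6, 7]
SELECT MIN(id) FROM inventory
1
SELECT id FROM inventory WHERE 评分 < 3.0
[]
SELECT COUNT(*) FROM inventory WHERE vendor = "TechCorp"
3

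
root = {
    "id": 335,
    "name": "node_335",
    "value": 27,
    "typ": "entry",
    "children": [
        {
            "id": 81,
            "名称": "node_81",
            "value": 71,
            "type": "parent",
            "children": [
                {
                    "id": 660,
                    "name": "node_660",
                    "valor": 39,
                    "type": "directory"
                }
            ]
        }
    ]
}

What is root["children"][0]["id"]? 81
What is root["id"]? 335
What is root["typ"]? "entry"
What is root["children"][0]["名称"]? "node_81"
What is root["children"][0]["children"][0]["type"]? "directory"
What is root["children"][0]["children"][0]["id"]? 660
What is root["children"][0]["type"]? "parent"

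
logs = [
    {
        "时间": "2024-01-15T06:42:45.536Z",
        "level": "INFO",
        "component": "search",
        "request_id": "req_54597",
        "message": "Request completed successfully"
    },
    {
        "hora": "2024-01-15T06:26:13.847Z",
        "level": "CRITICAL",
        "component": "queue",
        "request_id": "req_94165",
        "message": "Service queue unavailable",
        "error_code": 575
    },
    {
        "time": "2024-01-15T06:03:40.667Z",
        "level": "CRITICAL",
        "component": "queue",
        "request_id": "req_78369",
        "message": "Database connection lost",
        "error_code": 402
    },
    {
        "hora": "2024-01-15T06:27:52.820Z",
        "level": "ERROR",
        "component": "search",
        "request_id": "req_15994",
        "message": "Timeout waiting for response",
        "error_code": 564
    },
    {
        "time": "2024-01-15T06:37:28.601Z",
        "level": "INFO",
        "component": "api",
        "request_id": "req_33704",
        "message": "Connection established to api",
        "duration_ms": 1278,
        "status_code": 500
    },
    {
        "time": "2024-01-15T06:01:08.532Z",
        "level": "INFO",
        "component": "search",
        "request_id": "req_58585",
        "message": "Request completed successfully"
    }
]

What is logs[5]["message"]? "Request completed successfully"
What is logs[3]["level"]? "ERROR"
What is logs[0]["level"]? "INFO"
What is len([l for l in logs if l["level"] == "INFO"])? 3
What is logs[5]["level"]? "INFO"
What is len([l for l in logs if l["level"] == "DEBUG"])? 0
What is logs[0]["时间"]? "2024-01-15T06:42:45.536Z"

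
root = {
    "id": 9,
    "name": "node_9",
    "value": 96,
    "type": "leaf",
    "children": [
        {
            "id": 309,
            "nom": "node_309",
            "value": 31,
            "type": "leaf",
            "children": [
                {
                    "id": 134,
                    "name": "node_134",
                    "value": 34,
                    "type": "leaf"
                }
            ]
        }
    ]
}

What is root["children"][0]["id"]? 309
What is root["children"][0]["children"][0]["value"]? 34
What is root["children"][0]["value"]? 31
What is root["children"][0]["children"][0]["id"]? 134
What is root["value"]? 96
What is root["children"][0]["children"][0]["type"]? "leaf"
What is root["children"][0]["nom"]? "node_309"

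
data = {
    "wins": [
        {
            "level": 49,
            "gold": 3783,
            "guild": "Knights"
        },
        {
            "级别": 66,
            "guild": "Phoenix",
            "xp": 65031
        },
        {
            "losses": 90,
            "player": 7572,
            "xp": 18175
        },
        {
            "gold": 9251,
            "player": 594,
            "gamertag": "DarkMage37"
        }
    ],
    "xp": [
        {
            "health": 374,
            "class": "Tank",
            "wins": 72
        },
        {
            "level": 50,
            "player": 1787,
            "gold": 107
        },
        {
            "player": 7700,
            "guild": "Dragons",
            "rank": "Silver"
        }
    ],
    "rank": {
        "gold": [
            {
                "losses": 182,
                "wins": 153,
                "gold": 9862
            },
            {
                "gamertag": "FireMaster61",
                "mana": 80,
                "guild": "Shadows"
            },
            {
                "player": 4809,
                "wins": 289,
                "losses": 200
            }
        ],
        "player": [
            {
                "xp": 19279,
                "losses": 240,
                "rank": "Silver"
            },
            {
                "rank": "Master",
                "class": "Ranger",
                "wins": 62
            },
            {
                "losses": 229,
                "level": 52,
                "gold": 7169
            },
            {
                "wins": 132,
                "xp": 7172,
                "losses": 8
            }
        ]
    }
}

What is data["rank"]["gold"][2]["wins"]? 289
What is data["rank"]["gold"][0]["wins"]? 153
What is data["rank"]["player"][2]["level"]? 52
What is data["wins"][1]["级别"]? 66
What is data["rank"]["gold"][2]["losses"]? 200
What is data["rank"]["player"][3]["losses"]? 8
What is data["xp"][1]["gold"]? 107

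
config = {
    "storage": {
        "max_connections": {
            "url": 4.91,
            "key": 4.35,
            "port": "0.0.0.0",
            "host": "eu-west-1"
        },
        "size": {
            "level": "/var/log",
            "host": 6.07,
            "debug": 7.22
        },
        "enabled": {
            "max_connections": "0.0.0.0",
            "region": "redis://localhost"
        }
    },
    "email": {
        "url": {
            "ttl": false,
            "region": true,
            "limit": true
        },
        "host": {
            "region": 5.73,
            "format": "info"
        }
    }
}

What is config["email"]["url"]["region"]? True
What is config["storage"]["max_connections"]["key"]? 4.35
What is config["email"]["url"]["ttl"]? False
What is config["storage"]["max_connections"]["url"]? 4.91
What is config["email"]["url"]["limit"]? True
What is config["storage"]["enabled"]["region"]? "redis://localhost"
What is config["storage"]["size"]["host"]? 6.07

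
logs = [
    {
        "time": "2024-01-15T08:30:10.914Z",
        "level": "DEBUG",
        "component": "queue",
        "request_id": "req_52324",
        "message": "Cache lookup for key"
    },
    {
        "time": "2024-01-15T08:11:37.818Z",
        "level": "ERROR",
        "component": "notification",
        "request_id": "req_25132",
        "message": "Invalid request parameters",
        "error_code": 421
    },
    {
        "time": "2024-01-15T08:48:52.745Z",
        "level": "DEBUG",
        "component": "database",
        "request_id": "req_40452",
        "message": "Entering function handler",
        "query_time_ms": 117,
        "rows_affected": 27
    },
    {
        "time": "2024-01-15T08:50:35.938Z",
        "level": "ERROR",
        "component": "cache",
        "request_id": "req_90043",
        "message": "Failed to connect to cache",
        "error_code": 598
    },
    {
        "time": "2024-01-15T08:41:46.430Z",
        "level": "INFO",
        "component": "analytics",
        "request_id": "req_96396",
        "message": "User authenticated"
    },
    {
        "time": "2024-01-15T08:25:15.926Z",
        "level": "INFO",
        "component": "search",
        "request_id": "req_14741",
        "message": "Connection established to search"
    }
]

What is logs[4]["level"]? "INFO"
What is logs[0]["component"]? "queue"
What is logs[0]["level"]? "DEBUG"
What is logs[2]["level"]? "DEBUG"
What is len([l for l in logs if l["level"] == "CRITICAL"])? 0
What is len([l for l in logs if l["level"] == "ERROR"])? 2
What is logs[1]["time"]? "2024-01-15T08:11:37.818Z"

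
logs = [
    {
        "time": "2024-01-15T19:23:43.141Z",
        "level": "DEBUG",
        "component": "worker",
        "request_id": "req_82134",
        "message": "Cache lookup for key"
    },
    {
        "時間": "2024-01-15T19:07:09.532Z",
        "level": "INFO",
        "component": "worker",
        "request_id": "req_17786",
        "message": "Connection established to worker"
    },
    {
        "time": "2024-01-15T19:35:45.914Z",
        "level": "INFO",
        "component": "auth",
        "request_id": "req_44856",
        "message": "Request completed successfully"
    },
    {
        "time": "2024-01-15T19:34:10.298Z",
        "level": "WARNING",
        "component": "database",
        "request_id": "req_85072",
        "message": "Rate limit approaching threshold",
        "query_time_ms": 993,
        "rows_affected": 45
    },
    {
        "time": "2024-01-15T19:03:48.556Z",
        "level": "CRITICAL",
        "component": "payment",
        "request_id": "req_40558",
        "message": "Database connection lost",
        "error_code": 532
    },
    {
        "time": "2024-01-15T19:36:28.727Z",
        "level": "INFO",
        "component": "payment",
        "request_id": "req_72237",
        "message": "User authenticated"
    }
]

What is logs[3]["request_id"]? "req_85072"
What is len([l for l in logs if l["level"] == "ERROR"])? 0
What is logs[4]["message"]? "Database connection lost"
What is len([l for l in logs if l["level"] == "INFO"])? 3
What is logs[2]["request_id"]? "req_44856"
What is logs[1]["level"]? "INFO"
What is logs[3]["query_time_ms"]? 993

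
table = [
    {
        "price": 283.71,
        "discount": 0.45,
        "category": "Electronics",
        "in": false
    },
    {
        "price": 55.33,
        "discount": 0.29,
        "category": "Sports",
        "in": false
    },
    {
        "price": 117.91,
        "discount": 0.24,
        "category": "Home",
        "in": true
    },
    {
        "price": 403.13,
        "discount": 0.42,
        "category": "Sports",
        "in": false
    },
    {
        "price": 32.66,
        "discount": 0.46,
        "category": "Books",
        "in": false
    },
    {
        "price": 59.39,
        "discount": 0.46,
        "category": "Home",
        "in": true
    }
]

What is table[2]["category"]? "Home"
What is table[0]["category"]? "Electronics"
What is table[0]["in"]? False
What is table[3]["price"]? 403.13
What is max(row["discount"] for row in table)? 0.46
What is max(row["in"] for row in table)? True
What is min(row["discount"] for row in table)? 0.24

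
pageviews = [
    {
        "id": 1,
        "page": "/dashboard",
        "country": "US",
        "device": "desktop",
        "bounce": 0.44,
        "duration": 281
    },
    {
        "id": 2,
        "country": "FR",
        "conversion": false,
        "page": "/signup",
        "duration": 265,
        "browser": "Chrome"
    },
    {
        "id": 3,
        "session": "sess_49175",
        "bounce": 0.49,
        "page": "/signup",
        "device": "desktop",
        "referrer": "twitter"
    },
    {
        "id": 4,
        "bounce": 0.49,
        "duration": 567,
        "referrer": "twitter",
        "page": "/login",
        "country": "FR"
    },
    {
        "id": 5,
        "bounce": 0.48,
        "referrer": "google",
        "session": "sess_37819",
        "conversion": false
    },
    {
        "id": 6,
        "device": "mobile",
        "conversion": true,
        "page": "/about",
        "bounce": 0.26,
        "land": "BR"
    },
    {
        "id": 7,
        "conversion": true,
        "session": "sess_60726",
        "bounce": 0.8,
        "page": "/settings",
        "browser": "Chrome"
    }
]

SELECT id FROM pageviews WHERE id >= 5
[5, 6, 7]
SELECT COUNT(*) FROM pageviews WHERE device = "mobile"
1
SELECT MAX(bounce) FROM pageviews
0.8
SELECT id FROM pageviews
[1, 2, 3, 4, 5, 6, 7]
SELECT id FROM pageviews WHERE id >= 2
[2, 3, 4, 5, 6, 7]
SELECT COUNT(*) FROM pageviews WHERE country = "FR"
2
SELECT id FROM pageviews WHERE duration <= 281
[1, 2]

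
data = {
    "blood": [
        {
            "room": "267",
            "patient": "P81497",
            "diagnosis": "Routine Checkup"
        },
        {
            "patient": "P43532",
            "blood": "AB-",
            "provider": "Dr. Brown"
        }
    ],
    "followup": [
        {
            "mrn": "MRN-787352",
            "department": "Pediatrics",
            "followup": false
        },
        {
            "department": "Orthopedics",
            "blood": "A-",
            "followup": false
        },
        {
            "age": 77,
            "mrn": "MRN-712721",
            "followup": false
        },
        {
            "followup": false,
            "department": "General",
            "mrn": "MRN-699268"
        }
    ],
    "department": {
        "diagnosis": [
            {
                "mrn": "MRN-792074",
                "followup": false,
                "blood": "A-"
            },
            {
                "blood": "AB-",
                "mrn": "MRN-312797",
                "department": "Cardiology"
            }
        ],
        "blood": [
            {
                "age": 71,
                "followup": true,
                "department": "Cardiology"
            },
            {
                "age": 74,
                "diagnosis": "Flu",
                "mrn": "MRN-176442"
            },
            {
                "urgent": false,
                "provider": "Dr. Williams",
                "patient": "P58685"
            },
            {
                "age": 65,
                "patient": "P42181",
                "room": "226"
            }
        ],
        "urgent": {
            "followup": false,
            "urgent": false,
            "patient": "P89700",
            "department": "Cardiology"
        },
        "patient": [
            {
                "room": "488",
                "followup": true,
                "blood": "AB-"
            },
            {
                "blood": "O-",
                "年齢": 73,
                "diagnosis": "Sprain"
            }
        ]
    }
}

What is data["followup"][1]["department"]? "Orthopedics"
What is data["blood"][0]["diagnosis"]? "Routine Checkup"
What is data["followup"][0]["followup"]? False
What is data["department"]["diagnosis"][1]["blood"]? "AB-"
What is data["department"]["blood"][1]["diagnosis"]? "Flu"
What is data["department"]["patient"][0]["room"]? "488"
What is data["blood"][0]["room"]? "267"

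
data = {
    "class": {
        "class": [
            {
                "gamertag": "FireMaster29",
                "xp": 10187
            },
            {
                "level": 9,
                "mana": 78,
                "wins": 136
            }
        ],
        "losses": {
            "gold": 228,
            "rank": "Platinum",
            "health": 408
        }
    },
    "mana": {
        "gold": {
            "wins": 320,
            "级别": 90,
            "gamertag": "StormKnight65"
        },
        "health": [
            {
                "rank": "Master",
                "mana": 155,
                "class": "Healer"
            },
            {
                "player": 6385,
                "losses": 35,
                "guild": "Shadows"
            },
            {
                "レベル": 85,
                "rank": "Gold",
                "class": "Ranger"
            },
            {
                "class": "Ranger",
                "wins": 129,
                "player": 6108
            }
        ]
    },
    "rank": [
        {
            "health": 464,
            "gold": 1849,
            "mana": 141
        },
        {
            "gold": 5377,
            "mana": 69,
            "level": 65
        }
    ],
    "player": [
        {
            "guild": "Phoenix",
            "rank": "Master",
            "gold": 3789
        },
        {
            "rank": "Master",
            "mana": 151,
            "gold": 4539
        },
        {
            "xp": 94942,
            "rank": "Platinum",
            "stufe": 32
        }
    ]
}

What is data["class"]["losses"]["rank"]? "Platinum"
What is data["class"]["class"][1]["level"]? 9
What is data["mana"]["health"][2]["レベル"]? 85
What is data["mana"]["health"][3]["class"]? "Ranger"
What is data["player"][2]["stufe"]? 32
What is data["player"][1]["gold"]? 4539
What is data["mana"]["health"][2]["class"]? "Ranger"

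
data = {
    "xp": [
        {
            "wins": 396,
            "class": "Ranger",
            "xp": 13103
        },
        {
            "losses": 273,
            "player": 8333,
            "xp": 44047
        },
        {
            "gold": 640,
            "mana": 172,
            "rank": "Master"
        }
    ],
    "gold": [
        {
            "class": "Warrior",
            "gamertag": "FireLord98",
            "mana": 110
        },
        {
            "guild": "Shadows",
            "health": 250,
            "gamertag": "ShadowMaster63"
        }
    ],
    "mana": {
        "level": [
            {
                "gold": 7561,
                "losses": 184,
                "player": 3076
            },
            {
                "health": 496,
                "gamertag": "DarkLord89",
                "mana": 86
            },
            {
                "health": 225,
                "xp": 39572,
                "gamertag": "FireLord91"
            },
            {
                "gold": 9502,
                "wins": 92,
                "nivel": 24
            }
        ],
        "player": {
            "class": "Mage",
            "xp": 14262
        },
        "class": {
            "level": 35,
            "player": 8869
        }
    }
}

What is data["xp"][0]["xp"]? 13103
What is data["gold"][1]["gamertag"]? "ShadowMaster63"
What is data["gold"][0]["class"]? "Warrior"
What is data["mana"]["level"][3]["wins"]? 92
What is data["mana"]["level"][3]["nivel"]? 24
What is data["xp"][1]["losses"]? 273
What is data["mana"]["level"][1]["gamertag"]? "DarkLord89"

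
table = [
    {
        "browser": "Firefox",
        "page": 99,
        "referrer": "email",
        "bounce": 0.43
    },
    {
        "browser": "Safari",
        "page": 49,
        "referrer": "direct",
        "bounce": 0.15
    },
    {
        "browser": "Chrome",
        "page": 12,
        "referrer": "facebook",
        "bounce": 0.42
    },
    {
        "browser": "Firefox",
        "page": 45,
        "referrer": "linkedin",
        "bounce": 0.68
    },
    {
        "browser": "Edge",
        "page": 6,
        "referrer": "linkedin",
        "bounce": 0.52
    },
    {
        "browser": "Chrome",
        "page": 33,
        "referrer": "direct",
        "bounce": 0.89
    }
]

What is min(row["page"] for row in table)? 6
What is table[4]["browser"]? "Edge"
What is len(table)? 6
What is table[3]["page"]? 45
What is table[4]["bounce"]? 0.52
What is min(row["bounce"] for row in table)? 0.15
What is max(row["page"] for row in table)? 99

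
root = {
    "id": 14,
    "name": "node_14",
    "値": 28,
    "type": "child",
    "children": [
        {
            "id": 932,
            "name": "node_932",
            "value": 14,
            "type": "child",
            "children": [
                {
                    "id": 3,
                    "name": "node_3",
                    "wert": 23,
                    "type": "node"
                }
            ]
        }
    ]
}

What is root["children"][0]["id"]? 932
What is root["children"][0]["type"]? "child"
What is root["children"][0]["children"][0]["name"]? "node_3"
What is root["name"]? "node_14"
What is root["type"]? "child"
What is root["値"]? 28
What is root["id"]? 14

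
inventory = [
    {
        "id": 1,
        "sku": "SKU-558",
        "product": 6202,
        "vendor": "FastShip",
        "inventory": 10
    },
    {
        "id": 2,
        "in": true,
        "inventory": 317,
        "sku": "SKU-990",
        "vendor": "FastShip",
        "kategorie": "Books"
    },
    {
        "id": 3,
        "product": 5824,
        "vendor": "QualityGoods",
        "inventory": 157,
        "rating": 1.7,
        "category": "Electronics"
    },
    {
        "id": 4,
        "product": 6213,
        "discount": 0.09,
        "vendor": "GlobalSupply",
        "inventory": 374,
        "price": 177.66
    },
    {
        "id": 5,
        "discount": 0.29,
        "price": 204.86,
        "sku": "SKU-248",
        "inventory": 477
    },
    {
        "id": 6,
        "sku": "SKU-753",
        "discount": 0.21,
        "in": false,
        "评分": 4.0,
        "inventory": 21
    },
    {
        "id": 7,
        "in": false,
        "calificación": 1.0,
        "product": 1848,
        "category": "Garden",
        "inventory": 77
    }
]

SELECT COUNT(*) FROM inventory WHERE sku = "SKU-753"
1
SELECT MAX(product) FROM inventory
6213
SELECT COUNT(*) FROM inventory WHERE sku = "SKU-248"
1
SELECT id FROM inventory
[1, 2, 3, 4, 5, 6, 7]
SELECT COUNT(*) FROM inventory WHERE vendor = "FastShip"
2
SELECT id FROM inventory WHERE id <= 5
[1, 2, 3, 4, 5]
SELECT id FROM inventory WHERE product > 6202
[4]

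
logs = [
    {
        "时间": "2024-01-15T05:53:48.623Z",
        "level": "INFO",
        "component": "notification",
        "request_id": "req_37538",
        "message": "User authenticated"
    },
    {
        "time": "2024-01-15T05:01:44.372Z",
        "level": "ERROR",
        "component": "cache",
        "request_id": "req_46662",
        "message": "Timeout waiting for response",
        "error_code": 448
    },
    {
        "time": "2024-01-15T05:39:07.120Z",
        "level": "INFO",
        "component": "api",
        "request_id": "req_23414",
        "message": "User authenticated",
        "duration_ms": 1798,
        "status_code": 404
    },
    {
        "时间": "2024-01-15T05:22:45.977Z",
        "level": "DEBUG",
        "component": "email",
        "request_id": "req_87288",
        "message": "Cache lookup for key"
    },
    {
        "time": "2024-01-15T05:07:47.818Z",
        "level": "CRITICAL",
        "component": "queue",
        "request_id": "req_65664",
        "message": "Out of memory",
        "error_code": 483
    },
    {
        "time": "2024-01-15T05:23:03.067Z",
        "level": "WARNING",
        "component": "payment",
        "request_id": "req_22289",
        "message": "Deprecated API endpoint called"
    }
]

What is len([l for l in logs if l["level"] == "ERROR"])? 1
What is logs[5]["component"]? "payment"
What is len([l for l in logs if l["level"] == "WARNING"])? 1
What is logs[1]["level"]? "ERROR"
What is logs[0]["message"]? "User authenticated"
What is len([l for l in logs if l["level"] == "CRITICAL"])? 1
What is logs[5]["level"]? "WARNING"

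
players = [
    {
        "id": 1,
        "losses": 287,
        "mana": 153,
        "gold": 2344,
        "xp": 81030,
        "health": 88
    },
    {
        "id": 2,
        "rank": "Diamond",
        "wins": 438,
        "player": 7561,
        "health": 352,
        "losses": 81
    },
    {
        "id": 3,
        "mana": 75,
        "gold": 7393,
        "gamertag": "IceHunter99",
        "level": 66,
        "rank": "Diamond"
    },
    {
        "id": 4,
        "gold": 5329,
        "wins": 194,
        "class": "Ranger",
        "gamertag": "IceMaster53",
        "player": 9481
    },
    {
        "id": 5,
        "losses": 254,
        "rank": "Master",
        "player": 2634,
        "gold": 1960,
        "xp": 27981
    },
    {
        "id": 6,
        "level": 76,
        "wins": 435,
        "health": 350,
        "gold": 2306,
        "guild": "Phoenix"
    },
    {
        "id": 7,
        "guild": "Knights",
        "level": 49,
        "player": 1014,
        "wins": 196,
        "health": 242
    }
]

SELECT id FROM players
[1, 2, 3, 4, 5, 6, 7]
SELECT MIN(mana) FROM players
75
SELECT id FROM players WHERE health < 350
[1, 7]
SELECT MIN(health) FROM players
88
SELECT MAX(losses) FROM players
287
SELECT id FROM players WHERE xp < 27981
[]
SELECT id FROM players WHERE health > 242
[2, 6]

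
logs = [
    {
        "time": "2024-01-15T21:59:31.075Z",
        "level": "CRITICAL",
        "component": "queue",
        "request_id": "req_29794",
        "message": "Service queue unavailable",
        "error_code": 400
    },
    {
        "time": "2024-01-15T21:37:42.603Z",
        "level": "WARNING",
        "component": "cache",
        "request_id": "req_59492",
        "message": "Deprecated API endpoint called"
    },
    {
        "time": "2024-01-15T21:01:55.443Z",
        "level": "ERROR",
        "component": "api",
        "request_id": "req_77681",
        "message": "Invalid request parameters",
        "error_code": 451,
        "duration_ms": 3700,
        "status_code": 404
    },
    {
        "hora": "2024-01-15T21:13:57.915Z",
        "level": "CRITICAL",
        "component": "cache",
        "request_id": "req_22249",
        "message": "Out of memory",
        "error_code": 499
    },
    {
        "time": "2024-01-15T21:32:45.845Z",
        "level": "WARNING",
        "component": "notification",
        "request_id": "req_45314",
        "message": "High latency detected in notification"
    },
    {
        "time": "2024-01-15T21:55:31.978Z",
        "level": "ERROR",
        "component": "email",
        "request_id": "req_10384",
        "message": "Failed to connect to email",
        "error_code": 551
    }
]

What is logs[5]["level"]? "ERROR"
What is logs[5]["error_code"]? 551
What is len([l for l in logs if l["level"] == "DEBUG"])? 0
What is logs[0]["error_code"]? 400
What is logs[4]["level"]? "WARNING"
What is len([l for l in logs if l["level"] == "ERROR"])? 2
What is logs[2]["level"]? "ERROR"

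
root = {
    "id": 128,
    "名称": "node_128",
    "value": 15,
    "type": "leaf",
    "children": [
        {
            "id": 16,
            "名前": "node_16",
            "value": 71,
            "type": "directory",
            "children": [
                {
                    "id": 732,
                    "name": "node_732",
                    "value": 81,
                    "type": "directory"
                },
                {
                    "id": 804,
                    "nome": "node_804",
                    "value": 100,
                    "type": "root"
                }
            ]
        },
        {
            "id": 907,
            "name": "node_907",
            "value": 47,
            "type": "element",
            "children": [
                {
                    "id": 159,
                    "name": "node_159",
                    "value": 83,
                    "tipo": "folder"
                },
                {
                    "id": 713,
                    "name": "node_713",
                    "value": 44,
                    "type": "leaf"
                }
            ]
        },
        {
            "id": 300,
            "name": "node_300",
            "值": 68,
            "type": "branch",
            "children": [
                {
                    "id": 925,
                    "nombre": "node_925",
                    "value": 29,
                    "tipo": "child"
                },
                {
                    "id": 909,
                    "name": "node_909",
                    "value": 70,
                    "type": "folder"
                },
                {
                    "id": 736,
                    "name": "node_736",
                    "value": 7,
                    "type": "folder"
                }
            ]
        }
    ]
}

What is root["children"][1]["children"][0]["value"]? 83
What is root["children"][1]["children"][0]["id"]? 159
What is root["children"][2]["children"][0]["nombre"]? "node_925"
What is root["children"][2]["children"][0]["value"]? 29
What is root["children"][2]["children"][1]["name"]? "node_909"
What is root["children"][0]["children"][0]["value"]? 81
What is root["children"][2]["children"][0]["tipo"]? "child"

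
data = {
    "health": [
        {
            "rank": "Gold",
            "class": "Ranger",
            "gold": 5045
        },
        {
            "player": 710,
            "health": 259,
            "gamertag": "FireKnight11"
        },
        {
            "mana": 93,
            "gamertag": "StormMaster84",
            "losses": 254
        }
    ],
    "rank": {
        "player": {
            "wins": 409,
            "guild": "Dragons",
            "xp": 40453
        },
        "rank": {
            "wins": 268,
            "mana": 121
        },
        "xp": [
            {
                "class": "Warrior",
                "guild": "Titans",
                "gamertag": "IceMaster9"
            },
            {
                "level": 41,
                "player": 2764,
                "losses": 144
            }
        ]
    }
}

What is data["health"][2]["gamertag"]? "StormMaster84"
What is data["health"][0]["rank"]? "Gold"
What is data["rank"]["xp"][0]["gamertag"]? "IceMaster9"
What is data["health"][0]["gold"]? 5045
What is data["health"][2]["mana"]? 93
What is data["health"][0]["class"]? "Ranger"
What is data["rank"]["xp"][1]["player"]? 2764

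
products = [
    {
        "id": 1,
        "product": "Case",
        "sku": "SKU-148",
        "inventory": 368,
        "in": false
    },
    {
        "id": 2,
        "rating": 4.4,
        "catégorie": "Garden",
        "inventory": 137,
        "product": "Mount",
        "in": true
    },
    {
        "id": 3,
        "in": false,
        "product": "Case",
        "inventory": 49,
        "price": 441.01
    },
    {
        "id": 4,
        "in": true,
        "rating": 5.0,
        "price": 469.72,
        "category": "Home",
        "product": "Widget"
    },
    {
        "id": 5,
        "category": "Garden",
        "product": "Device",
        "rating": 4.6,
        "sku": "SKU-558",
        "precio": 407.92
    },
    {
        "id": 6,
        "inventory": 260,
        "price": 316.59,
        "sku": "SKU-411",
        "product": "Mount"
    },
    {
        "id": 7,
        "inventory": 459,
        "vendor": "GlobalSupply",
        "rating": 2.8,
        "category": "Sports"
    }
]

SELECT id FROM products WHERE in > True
[]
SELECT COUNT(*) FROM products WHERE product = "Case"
2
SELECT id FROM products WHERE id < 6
[1, 2, 3, 4, 5]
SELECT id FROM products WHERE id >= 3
[3, 4, 5, 6, 7]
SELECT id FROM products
[1, 2, 3, 4, 5, 6, 7]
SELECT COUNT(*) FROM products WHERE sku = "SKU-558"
1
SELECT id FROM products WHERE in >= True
[2, 4]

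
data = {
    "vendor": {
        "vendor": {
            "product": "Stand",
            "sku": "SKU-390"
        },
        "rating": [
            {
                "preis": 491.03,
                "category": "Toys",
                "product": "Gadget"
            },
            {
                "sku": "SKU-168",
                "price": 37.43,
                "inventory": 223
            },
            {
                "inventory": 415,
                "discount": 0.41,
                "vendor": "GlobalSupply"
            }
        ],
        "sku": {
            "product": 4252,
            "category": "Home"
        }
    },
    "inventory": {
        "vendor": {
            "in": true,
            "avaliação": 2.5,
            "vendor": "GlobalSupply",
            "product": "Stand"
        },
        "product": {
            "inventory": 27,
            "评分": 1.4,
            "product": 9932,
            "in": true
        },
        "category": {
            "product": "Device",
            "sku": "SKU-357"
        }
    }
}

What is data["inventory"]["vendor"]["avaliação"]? 2.5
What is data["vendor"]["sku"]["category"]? "Home"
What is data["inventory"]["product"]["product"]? 9932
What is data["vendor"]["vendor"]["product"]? "Stand"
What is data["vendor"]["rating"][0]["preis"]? 491.03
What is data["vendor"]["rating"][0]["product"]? "Gadget"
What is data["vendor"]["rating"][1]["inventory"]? 223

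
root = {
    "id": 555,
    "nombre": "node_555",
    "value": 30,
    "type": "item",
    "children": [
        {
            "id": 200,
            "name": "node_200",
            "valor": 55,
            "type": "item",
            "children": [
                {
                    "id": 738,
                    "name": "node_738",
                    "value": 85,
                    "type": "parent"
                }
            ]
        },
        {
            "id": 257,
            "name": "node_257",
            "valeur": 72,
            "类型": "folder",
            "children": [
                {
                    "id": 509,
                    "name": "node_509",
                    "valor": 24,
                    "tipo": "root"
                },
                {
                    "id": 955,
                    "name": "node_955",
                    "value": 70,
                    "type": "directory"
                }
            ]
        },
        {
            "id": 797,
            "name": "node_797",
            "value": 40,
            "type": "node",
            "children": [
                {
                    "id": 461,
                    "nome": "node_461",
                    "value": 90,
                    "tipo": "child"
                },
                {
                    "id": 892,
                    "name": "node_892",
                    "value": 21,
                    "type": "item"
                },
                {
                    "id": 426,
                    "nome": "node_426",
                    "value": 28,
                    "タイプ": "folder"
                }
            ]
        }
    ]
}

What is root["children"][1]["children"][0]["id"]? 509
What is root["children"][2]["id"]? 797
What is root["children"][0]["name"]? "node_200"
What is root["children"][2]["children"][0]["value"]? 90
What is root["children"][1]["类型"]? "folder"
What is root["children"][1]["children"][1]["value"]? 70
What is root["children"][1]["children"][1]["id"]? 955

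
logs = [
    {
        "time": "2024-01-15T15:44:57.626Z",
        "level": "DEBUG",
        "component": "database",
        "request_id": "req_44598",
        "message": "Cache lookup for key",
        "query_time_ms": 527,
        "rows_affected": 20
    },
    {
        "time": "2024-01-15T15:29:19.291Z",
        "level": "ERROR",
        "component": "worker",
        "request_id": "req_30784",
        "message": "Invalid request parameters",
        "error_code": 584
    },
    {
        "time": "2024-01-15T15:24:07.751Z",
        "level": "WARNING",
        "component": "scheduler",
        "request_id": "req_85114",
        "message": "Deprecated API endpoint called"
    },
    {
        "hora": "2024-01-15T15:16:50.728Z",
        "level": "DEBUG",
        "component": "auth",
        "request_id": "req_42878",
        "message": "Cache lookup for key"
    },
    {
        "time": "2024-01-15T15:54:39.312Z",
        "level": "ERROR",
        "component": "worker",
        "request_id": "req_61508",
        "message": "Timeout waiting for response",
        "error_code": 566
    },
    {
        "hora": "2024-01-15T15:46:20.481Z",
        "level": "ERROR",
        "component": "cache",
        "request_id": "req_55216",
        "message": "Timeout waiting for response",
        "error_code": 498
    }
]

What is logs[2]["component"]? "scheduler"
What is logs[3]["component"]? "auth"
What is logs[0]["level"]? "DEBUG"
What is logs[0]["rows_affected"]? 20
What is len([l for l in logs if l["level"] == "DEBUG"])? 2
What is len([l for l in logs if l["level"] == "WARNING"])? 1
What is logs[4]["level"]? "ERROR"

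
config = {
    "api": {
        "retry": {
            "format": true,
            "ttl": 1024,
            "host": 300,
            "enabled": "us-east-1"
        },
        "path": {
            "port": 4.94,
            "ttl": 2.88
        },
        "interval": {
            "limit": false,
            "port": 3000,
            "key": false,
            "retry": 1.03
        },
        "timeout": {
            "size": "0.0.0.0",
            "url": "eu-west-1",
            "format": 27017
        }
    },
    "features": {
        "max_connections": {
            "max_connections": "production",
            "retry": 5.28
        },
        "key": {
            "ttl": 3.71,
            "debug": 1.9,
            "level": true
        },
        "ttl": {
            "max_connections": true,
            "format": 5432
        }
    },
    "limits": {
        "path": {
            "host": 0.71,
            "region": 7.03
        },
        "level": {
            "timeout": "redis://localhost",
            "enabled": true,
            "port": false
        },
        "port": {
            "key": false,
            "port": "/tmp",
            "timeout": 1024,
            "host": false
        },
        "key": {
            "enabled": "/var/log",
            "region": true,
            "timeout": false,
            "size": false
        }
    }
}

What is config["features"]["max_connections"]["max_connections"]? "production"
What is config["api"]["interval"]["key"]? False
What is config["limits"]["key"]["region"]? True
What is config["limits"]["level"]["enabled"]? True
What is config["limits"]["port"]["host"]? False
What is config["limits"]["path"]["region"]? 7.03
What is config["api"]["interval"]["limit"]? False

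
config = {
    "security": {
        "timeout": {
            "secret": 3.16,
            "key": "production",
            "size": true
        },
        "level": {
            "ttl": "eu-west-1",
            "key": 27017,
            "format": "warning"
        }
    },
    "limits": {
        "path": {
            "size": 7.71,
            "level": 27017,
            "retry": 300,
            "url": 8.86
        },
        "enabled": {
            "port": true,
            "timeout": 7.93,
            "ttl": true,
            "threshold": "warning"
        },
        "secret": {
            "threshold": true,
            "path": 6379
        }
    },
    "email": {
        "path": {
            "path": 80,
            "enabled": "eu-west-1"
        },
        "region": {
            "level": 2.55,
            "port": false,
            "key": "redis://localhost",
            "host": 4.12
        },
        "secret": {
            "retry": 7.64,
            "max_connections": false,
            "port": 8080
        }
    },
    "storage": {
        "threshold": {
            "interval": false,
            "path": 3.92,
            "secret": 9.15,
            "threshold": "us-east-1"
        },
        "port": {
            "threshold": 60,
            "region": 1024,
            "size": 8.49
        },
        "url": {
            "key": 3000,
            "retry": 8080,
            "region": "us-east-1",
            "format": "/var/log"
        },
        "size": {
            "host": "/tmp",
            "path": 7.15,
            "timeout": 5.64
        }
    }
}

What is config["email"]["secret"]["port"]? 8080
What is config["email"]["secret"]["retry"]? 7.64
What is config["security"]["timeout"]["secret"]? 3.16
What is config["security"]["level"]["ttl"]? "eu-west-1"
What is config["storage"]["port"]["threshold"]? 60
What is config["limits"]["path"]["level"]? 27017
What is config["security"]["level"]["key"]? 27017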